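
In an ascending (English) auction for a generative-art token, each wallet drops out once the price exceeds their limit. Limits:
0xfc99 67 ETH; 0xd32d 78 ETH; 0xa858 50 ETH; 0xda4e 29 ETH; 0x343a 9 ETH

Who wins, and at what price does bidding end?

Sorting limits: 78 (0xd32d) > 67 (0xfc99) > 50 (0xa858) > 29 (0xda4e) > 9 (0x343a)
Bidding ends when 0xfc99 exits at 67 ETH; 0xd32d takes it.

0xd32d wins at 67 ETH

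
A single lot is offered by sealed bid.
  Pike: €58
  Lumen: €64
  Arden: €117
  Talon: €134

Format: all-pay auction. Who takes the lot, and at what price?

Talon pays €134

Rule: the highest bidder wins the item, but every bidder pays their own bid.
Bids in order: 134 (Talon) > 117 (Arden) > 64 (Lumen) > 58 (Pike)
Talon wins with the top bid; all bids are sunk regardless.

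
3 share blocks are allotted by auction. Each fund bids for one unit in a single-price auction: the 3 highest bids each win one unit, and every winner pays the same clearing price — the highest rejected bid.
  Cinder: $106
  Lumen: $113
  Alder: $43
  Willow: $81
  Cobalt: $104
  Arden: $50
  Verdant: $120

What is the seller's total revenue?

Bids ranked high→low: 120 (Verdant), 113 (Lumen), 106 (Cinder), 104 (Cobalt), 81 (Willow), …
Top 3: Verdant, Lumen, Cinder.
Clearing price = highest rejected bid = $104.
Total revenue = 3 × $104 = $312.

Total revenue: $312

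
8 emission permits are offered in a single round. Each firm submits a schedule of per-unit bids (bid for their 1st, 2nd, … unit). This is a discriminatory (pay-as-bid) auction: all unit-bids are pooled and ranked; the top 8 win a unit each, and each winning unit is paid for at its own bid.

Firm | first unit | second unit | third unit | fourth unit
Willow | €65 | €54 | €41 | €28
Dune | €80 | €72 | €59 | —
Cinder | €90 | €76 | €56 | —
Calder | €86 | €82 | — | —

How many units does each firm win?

Calder 2, Cinder 2, Dune 3, Willow 1

Merging the schedules and taking the best 8: 90 (Cinder-1), 86 (Calder-1), 82 (Calder-2), 80 (Dune-1), 76 (Cinder-2), 72 (Dune-2), 65 (Willow-1), 59 (Dune-3)
Next rejected bid: €56 (not a price — pay-as-bid).
Allocation: Calder 2, Cinder 2, Dune 3, Willow 1.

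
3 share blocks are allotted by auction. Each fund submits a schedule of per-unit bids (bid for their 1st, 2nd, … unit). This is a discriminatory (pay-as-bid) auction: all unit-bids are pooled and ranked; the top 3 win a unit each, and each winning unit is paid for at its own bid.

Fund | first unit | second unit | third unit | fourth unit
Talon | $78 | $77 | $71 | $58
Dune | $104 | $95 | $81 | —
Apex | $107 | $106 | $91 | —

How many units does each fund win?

Apex 2, Dune 1

Merging the schedules and taking the best 3: 107 (Apex-1), 106 (Apex-2), 104 (Dune-1)
Next rejected bid: $95 (not a price — pay-as-bid).
Allocation: Apex 2, Dune 1.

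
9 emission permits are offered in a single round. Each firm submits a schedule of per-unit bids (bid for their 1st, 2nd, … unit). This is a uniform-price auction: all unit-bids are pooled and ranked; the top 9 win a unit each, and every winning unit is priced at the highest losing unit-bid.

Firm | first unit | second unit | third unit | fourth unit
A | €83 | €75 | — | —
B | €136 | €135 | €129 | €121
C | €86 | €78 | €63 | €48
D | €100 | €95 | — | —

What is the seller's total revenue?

All unit-bids, highest first — top 9: 136 (B-1), 135 (B-2), 129 (B-3), 121 (B-4), 100 (D-1), 95 (D-2), 86 (C-1), 83 (A-1), 78 (C-2)
Highest rejected unit-bid = €75.
Allocation: A 1, B 4, C 2, D 2. Every unit priced at €75.
Revenue = 9 × 75 = €675.

Total revenue: €675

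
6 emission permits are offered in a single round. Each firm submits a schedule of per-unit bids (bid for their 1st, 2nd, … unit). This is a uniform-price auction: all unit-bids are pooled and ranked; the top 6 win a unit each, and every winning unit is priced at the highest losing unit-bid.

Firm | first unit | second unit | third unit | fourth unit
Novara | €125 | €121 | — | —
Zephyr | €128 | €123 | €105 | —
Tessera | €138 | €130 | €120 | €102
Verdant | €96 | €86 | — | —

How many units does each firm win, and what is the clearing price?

Pooled unit-bids ranked (top 6): 138 (Tessera-1), 130 (Tessera-2), 128 (Zephyr-1), 125 (Novara-1), 123 (Zephyr-2), 121 (Novara-2)
First bid not allocated: €120.
Allocation: Novara 2, Tessera 2, Zephyr 2.

Novara 2, Tessera 2, Zephyr 2; clearing price €120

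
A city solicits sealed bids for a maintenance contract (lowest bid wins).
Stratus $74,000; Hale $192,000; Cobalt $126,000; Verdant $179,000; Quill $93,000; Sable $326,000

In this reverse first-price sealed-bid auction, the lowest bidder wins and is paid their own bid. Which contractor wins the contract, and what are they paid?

Stratus is paid $74,000

Reverse first-price sealed-bid auction: the lowest bidder wins and is paid their own bid.
Sorting bids: 74,000 (Stratus) < 93,000 (Quill) < 126,000 (Cobalt) < 179,000 (Verdant) < 192,000 (Hale) < 326,000 (Sable)
First-price: Stratus is paid what they bid, $74,000.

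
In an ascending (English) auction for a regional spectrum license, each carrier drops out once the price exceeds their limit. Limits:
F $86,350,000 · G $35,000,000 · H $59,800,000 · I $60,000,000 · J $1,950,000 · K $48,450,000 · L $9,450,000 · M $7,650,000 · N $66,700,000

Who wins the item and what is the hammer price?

Ascending (English) auction: the price rises until one bidder remains; the winner pays the price at which the last rival dropped out.
Limits ranked: 86,350,000 (F) > 66,700,000 (N) > 60,000,000 (I) > 59,800,000 (H) > 48,450,000 (K) > 35,000,000 (G) > …
Bidding ends when N exits at $66,700,000; F takes it.

F wins at $66,700,000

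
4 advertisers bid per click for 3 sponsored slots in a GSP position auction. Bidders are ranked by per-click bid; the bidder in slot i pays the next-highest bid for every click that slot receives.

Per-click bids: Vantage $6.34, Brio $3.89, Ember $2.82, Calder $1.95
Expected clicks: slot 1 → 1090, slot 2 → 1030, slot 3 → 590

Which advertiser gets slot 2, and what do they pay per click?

Per-click bids in order: $6.34 (Vantage) > $3.89 (Brio) > $2.82 (Ember) > $1.95 (Calder)
Slot 2 goes to the second-ranked bidder, Brio, who pays the next bid down: $2.82/click.

Brio; $2.82 per click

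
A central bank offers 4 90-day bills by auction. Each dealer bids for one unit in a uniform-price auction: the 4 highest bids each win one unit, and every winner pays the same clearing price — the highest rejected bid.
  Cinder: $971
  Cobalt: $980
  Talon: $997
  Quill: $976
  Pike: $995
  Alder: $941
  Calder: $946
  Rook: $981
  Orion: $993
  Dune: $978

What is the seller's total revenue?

Bids ranked high→low: 997 (Talon), 995 (Pike), 993 (Orion), 981 (Rook), 980 (Cobalt), 978 (Dune), …
The 4 highest are Talon, Pike, Orion, Rook.
Highest unsuccessful bid: $980 → clearing price.
Total revenue = 4 × $980 = $3,920.

Total revenue: $3,920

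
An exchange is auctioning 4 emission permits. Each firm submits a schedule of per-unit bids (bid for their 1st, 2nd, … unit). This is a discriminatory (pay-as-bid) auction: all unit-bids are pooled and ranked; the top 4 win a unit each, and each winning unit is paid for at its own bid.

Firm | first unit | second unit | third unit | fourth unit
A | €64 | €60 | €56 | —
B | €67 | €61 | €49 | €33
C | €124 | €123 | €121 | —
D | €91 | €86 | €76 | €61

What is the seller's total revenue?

All unit-bids, highest first — top 4: 124 (C-1), 123 (C-2), 121 (C-3), 91 (D-1)
Next rejected bid: €86 (not a price — pay-as-bid).
Each winning unit pays its own bid.
Revenue = 124 + 123 + 121 + 91 = €459.

Total revenue: €459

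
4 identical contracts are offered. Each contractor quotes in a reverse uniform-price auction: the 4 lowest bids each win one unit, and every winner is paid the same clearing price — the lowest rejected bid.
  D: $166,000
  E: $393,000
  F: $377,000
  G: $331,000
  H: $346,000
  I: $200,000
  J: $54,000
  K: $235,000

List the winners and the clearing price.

J, D, I, K; each is paid $331,000

Ordering the bids: 54,000 (J), 166,000 (D), 200,000 (I), 235,000 (K), 331,000 (G), 346,000 (H), …
Lowest 4: J, D, I, K.
Lowest unsuccessful bid: $331,000 → clearing price.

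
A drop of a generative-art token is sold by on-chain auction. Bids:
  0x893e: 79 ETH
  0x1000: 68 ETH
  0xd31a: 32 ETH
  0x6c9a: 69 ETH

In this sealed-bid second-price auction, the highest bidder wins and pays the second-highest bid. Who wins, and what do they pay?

0x893e pays 69 ETH

Sealed-bid second-price auction: the highest bidder wins and pays the second-highest bid.
Bids ranked: 79 (0x893e) > 69 (0x6c9a) > 68 (0x1000) > 32 (0xd31a)
Second-price: 0x893e pays 0x6c9a's bid of 69 ETH.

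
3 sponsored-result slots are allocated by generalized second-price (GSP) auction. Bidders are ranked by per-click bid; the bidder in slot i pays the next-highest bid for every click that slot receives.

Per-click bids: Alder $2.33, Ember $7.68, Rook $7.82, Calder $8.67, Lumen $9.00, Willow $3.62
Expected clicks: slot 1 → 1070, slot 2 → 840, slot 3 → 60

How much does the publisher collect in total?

Per-click bids in order: $9.00 (Lumen) > $8.67 (Calder) > $7.82 (Rook) > $7.68 (Ember) > …
Slot 1: Lumen pays $8.67 × 1070 = $9276.90
Slot 2: Calder pays $7.82 × 840 = $6568.80
Slot 3: Rook pays $7.68 × 60 = $460.80
Total = $16306.50

Total revenue: $16306.50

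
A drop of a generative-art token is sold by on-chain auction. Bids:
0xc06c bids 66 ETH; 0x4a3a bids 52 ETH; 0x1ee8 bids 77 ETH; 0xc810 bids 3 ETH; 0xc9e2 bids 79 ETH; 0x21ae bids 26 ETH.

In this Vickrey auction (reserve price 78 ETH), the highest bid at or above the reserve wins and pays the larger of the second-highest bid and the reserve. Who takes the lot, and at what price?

0xc9e2 pays 78 ETH

Vickrey auction (reserve price 78 ETH): the highest bid at or above the reserve wins and pays the larger of the second-highest bid and the reserve.
Bids ranked: 79 (0xc9e2) > 77 (0x1ee8) > 66 (0xc06c) > 52 (0x4a3a) > 26 (0x21ae) > 3 (0xc810)
0xc9e2 has the top bid at or above the reserve (79 ETH).
Second-highest bid 77 ETH is below the reserve 78 ETH, so the reserve binds → payment 78 ETH.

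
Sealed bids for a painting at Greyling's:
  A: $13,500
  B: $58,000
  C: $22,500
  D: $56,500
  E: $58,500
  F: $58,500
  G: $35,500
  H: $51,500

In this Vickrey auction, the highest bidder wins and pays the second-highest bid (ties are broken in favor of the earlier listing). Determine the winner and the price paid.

Vickrey auction: the highest bidder wins and pays the second-highest bid.
Bids in order: 58,500 (E) > 58,500 (F) > 58,000 (B) > 56,500 (D) > 51,500 (H) > 35,500 (G) > …
Tie at $58,500 → E wins by tie-break.
E is highest; pays the second-highest bid, $58,500.

E pays $58,500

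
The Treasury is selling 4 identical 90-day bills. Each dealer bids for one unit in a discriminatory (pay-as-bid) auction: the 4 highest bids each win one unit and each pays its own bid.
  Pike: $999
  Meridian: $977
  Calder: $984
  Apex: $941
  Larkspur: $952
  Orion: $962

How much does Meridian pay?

Ordering the bids: 999 (Pike), 984 (Calder), 977 (Meridian), 962 (Orion), 952 (Larkspur), 941 (Apex)
Winners (4 units): Pike, Calder, Meridian, Orion.
Meridian wins → own bid $977.

Meridian pays $977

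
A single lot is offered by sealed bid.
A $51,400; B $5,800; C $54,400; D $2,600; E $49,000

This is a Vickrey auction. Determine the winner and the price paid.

C pays $51,400

Rule: the highest bidder wins and pays the second-highest bid.
Bids in order: 54,400 (C) > 51,400 (A) > 49,000 (E) > 5,800 (B) > 2,600 (D)
C is highest; pays the second-highest bid, $51,400.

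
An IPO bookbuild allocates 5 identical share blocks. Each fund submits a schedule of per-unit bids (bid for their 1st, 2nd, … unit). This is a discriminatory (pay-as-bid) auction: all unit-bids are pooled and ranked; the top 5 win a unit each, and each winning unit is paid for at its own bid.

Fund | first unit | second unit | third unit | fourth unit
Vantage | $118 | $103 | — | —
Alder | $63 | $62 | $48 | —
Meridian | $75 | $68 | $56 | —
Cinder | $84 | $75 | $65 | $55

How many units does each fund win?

Cinder 2, Meridian 1, Vantage 2

Merging the schedules and taking the best 5: 118 (Vantage-1), 103 (Vantage-2), 84 (Cinder-1), 75 (Meridian-1), 75 (Cinder-2)
Next rejected bid: $68 (not a price — pay-as-bid).
Allocation: Cinder 2, Meridian 1, Vantage 2.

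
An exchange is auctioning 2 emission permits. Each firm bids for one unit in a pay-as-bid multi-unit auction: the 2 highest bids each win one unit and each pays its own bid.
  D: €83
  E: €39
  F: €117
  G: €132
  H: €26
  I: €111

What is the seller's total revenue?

Total revenue: €249

Ordering the bids: 132 (G), 117 (F), 111 (I), 83 (D), …
Top 2: G, F.
Total revenue = 132 + 117 = €249.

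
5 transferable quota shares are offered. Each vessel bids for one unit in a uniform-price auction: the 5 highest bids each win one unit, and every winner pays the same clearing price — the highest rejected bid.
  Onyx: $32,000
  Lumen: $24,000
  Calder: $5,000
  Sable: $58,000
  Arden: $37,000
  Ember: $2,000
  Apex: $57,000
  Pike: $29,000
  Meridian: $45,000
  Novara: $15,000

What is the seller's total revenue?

Bids ranked high→low: 58,000 (Sable), 57,000 (Apex), 45,000 (Meridian), 37,000 (Arden), 32,000 (Onyx), 29,000 (Pike), 24,000 (Lumen), …
The 5 highest are Sable, Apex, Meridian, Arden, Onyx.
Clearing price = highest rejected bid = $29,000.
Total revenue = 5 × $29,000 = $145,000.

Total revenue: $145,000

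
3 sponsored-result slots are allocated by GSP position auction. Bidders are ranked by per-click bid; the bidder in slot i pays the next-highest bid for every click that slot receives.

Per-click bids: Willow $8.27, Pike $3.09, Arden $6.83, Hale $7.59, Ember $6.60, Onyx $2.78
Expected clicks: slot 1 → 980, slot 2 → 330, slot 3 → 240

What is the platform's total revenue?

Total revenue: $11276.10

Per-click bids in order: $8.27 (Willow) > $7.59 (Hale) > $6.83 (Arden) > $6.60 (Ember) > …
Slot 1: Willow pays $7.59 × 980 = $7438.20
Slot 2: Hale pays $6.83 × 330 = $2253.90
Slot 3: Arden pays $6.60 × 240 = $1584.00
Total = $11276.10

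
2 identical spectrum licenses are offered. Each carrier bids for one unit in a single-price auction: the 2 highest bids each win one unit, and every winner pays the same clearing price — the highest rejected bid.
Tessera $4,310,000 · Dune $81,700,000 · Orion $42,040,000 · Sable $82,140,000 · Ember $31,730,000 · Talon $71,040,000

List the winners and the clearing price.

Sorting: 82,140,000 (Sable), 81,700,000 (Dune), 71,040,000 (Talon), 42,040,000 (Orion), …
The 2 highest are Sable, Dune.
Highest unsuccessful bid: $71,040,000 → clearing price.

Sable, Dune; each pays $71,040,000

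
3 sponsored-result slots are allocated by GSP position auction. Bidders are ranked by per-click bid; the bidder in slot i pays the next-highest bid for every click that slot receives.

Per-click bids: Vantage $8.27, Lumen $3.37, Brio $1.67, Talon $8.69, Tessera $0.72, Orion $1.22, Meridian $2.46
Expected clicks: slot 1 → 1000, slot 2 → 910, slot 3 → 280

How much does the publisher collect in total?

Sorting advertisers: $8.69 (Talon) > $8.27 (Vantage) > $3.37 (Lumen) > $2.46 (Meridian) > …
Slot 1: Talon pays $8.27 × 1000 = $8270.00
Slot 2: Vantage pays $3.37 × 910 = $3066.70
Slot 3: Lumen pays $2.46 × 280 = $688.80
Total = $12025.50

Total revenue: $12025.50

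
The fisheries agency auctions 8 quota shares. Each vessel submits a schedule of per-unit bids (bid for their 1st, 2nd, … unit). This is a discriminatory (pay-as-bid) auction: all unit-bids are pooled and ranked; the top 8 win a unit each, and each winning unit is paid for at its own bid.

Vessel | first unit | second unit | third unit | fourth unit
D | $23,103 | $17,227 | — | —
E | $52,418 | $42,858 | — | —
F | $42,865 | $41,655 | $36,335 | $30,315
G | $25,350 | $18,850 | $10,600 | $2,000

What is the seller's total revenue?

Total revenue: $294,899

Merging the schedules and taking the best 8: 52,418 (E-1), 42,865 (F-1), 42,858 (E-2), 41,655 (F-2), 36,335 (F-3), 30,315 (F-4), 25,350 (G-1), 23,103 (D-1)
Next rejected bid: $18,850 (not a price — pay-as-bid).
Each winning unit pays its own bid.
Revenue = 52,418 + 42,865 + 42,858 + 41,655 + 36,335 + 30,315 + 25,350 + 23,103 = $294,899.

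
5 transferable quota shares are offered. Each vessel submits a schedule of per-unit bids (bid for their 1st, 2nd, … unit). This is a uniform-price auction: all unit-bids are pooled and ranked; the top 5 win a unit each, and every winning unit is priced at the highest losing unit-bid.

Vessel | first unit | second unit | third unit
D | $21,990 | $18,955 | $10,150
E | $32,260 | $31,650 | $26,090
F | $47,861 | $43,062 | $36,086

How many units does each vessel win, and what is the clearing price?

Pooled unit-bids ranked (top 5): 47,861 (F-1), 43,062 (F-2), 36,086 (F-3), 32,260 (E-1), 31,650 (E-2)
First bid not allocated: $26,090.
Allocation: E 2, F 3.

E 2, F 3; clearing price $26,090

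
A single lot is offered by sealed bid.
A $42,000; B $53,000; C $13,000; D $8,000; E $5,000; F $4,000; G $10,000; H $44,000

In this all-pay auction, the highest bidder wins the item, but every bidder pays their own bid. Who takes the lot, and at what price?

Sorting bids: 53,000 (B) > 44,000 (H) > 42,000 (A) > 13,000 (C) > 10,000 (G) > 8,000 (D) > …
B wins with the top bid; all bids are sunk regardless.

B pays $53,000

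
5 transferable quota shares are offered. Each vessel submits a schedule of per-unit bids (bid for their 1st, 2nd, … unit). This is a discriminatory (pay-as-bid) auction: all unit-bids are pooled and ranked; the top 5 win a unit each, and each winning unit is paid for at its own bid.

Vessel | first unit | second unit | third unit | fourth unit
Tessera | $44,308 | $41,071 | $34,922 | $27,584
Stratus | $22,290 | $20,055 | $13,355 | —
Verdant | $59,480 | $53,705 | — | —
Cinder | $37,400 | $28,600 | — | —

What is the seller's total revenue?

Pooled unit-bids ranked (top 5): 59,480 (Verdant-1), 53,705 (Verdant-2), 44,308 (Tessera-1), 41,071 (Tessera-2), 37,400 (Cinder-1)
Next rejected bid: $34,922 (not a price — pay-as-bid).
Each winning unit pays its own bid.
Revenue = 59,480 + 53,705 + 44,308 + 41,071 + 37,400 = $235,964.

Total revenue: $235,964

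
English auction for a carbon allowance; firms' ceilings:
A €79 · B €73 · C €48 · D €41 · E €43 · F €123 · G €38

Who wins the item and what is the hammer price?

Rule: the price rises until one bidder remains; the winner pays the price at which the last rival dropped out.
Limits in order: 123 (F) > 79 (A) > 73 (B) > 48 (C) > 43 (E) > 41 (D) > …
A is the last rival to drop out, at €79; F remains and wins at that price.

F wins at €79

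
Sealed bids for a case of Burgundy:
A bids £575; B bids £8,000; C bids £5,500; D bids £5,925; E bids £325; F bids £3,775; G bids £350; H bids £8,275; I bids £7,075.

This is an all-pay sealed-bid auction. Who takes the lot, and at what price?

H pays £8,275

All-pay sealed-bid auction: the highest bidder wins the item, but every bidder pays their own bid.
Bids in order: 8,275 (H) > 8,000 (B) > 7,075 (I) > 5,925 (D) > 5,500 (C) > 3,775 (F) > …
H is highest and takes the item; every bidder forfeits their bid.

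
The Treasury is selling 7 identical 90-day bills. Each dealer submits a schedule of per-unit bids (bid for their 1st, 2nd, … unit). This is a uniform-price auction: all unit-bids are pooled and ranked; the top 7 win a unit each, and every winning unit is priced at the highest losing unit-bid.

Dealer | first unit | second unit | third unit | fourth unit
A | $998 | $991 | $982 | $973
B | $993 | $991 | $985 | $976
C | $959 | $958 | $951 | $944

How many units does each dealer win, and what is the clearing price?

All unit-bids, highest first — top 7: 998 (A-1), 993 (B-1), 991 (A-2), 991 (B-2), 985 (B-3), 982 (A-3), 976 (B-4)
Highest rejected unit-bid = $973.
Allocation: A 3, B 4.

A 3, B 4; clearing price $973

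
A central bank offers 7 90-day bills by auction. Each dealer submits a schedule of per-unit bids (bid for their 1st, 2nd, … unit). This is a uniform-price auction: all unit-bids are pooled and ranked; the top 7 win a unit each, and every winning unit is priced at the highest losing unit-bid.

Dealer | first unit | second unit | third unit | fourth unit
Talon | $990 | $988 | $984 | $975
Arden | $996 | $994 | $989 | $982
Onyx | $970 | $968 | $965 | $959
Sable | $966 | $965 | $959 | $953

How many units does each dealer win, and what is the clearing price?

Merging the schedules and taking the best 7: 996 (Arden-1), 994 (Arden-2), 990 (Talon-1), 989 (Arden-3), 988 (Talon-2), 984 (Talon-3), 982 (Arden-4)
First bid not allocated: $975.
Allocation: Arden 4, Talon 3.

Arden 4, Talon 3; clearing price $975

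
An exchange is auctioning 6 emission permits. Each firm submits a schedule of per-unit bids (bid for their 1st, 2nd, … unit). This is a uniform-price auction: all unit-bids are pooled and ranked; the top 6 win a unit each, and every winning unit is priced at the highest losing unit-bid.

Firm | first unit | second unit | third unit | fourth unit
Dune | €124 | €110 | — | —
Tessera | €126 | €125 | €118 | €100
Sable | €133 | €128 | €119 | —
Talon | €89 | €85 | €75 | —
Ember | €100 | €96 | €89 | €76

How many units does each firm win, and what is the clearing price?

All unit-bids, highest first — top 6: 133 (Sable-1), 128 (Sable-2), 126 (Tessera-1), 125 (Tessera-2), 124 (Dune-1), 119 (Sable-3)
First bid not allocated: €118.
Allocation: Dune 1, Sable 3, Tessera 2.

Dune 1, Sable 3, Tessera 2; clearing price €118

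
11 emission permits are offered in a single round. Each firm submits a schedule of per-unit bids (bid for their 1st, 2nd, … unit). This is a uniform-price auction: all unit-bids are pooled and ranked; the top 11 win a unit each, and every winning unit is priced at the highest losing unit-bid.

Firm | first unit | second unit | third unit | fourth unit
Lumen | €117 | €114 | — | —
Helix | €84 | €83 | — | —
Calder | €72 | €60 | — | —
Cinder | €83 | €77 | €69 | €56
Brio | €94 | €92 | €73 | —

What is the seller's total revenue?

Total revenue: €660

All unit-bids, highest first — top 11: 117 (Lumen-1), 114 (Lumen-2), 94 (Brio-1), 92 (Brio-2), 84 (Helix-1), 83 (Helix-2), 83 (Cinder-1), 77 (Cinder-2), 73 (Brio-3), 72 (Calder-1), 69 (Cinder-3)
Highest rejected unit-bid = €60.
Allocation: Brio 3, Calder 1, Cinder 3, Helix 2, Lumen 2. Every unit priced at €60.
Revenue = 11 × 60 = €660.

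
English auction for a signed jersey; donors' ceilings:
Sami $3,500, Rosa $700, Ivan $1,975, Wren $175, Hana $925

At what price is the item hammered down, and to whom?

Sorting limits: 3,500 (Sami) > 1,975 (Ivan) > 925 (Hana) > 700 (Rosa) > 175 (Wren)
Once the price passes $1,975, only Sami is left; the hammer falls at Ivan's limit of $1,975.

Sami wins at $1,975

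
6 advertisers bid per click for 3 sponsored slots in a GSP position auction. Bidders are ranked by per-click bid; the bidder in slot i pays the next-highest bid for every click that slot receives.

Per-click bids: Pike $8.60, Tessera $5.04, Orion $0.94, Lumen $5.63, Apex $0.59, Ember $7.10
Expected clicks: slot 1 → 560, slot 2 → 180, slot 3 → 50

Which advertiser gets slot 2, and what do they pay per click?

Ranked by bid: $8.60 (Pike) > $7.10 (Ember) > $5.63 (Lumen) > $5.04 (Tessera) > …
Slot 2 goes to the second-ranked bidder, Ember, who pays the next bid down: $5.63/click.

Ember; $5.63 per click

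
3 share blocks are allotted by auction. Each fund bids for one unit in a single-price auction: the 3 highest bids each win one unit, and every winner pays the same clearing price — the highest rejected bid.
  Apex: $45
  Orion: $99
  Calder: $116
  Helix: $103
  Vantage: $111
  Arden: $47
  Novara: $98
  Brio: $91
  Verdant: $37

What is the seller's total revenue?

Bids ranked high→low: 116 (Calder), 111 (Vantage), 103 (Helix), 99 (Orion), 98 (Novara), …
Top 3: Calder, Vantage, Helix.
First losing bid is Orion's $99, which sets the uniform price.
Total revenue = 3 × $99 = $297.

Total revenue: $297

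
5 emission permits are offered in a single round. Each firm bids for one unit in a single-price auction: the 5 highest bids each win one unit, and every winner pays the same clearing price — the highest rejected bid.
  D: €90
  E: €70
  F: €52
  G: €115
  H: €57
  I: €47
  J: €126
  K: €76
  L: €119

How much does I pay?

Ordering the bids: 126 (J), 119 (L), 115 (G), 90 (D), 76 (K), 70 (E), 57 (H), …
Winners (5 units): J, L, G, D, K.
Highest unsuccessful bid: €70 → clearing price.
I does not win → pays €0.

I pays €0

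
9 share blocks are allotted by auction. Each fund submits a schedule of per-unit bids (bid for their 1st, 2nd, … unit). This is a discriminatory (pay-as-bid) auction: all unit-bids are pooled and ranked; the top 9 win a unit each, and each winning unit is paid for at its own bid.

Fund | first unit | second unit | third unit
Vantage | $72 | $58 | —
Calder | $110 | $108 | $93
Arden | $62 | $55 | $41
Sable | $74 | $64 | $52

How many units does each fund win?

Pooled unit-bids ranked (top 9): 110 (Calder-1), 108 (Calder-2), 93 (Calder-3), 74 (Sable-1), 72 (Vantage-1), 64 (Sable-2), 62 (Arden-1), 58 (Vantage-2), 55 (Arden-2)
Next rejected bid: $52 (not a price — pay-as-bid).
Allocation: Arden 2, Calder 3, Sable 2, Vantage 2.

Arden 2, Calder 3, Sable 2, Vantage 2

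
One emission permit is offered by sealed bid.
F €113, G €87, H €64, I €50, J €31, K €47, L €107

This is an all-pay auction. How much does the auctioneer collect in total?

Total revenue: €499

Sorting bids: 113 (F) > 107 (L) > 87 (G) > 64 (H) > 50 (I) > 47 (K) > …
F wins with the top bid; all bids are sunk regardless.
Every bidder forfeits their bid regardless of winning.
Revenue = 113 + 87 + 64 + 50 + 31 + 47 + 107 = €499.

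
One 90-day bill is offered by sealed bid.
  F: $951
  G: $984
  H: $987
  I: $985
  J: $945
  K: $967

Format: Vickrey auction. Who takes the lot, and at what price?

Bids ranked: 987 (H) > 985 (I) > 984 (G) > 967 (K) > 951 (F) > 945 (J)
Second-price: H pays I's bid of $985.

H pays $985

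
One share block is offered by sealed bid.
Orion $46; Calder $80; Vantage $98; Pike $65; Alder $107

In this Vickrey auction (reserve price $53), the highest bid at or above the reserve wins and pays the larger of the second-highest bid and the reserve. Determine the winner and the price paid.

Alder pays $98

Bids in order: 107 (Alder) > 98 (Vantage) > 80 (Calder) > 65 (Pike) > 46 (Orion)
Alder has the top bid at or above the reserve ($107).
Second-highest bid $98 exceeds the reserve $53 → payment $98.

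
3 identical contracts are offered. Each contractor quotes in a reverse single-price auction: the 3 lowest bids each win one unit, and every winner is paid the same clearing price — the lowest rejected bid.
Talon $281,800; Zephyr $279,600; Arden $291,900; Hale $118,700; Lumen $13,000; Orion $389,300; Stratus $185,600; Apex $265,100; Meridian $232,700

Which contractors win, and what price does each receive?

Ordering the bids: 13,000 (Lumen), 118,700 (Hale), 185,600 (Stratus), 232,700 (Meridian), 265,100 (Apex), …
The 3 lowest are Lumen, Hale, Stratus.
Lowest unsuccessful bid: $232,700 → clearing price.

Lumen, Hale, Stratus; each is paid $232,700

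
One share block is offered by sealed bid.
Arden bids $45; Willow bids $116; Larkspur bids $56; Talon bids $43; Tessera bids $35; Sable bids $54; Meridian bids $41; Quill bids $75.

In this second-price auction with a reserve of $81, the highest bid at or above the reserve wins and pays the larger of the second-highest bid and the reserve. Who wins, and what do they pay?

Willow pays $81

Bids in order: 116 (Willow) > 75 (Quill) > 56 (Larkspur) > 54 (Sable) > 45 (Arden) > 43 (Talon) > …
Willow has the top bid at or above the reserve ($116).
max(second-highest $75, reserve $81) = $81.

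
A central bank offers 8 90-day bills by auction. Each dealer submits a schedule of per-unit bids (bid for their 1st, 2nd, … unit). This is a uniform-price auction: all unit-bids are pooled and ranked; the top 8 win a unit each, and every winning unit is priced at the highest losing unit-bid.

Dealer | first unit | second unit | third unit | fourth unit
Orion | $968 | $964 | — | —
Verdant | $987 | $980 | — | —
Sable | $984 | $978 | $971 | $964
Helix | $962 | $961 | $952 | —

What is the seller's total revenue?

Total revenue: $7,696

Merging the schedules and taking the best 8: 987 (Verdant-1), 984 (Sable-1), 980 (Verdant-2), 978 (Sable-2), 971 (Sable-3), 968 (Orion-1), 964 (Orion-2), 964 (Sable-4)
First bid not allocated: $962.
Allocation: Orion 2, Sable 4, Verdant 2. Every unit priced at $962.
Revenue = 8 × 962 = $7,696.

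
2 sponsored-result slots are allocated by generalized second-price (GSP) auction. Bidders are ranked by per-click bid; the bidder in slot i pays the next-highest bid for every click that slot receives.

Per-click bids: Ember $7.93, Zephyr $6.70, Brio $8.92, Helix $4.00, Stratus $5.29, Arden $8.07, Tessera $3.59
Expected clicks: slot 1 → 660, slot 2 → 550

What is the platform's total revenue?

Total revenue: $9687.70

Ranked by bid: $8.92 (Brio) > $8.07 (Arden) > $7.93 (Ember) > …
Slot 1: Brio pays $8.07 × 660 = $5326.20
Slot 2: Arden pays $7.93 × 550 = $4361.50
Total = $9687.70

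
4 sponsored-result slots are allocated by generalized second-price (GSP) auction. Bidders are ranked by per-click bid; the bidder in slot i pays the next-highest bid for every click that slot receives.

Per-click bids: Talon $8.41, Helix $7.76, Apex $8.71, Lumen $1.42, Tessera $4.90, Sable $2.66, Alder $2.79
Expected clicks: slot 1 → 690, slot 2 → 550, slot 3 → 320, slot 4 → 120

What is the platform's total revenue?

Per-click bids in order: $8.71 (Apex) > $8.41 (Talon) > $7.76 (Helix) > $4.90 (Tessera) > $2.79 (Alder) > …
Slot 1: Apex pays $8.41 × 690 = $5802.90
Slot 2: Talon pays $7.76 × 550 = $4268.00
Slot 3: Helix pays $4.90 × 320 = $1568.00
Slot 4: Tessera pays $2.79 × 120 = $334.80
Total = $11973.70

Total revenue: $11973.70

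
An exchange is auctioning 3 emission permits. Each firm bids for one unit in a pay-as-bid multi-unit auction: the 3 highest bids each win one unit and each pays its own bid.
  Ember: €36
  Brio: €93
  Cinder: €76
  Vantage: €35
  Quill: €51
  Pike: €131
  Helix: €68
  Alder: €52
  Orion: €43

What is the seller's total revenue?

Total revenue: €300

Sorting: 131 (Pike), 93 (Brio), 76 (Cinder), 68 (Helix), 52 (Alder), …
The 3 highest are Pike, Brio, Cinder.
Total revenue = 131 + 93 + 76 = €300.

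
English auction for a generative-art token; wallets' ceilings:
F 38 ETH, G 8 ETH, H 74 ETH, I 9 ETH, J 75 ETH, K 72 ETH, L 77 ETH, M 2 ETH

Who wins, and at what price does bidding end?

L wins at 75 ETH

Sorting limits: 77 (L) > 75 (J) > 74 (H) > 72 (K) > 38 (F) > 9 (I) > …
Bidding ends when J exits at 75 ETH; L takes it.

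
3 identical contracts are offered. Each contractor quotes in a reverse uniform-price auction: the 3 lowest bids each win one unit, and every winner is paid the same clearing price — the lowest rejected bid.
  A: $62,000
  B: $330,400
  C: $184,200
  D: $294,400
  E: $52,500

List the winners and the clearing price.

Bids ranked low→high: 52,500 (E), 62,000 (A), 184,200 (C), 294,400 (D), 330,400 (B)
Winners (3 units): E, A, C.
Lowest unsuccessful bid: $294,400 → clearing price.

E, A, C; each is paid $294,400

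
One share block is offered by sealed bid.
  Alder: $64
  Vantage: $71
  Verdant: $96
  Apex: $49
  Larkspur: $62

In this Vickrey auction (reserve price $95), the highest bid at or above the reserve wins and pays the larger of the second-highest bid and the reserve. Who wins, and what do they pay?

Verdant pays $95

Vickrey auction (reserve price $95): the highest bid at or above the reserve wins and pays the larger of the second-highest bid and the reserve.
Bids in order: 96 (Verdant) > 71 (Vantage) > 64 (Alder) > 62 (Larkspur) > 49 (Apex)
Highest eligible bid: Verdant at $96.
max(second-highest $71, reserve $95) = $95.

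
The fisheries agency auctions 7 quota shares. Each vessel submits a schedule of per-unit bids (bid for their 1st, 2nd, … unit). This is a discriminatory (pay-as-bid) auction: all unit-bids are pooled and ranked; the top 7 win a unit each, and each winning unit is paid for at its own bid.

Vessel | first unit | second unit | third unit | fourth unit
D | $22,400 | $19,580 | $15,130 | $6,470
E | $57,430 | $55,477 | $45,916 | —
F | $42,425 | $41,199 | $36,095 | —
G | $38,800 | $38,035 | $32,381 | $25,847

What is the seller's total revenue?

Total revenue: $319,282

Pooled unit-bids ranked (top 7): 57,430 (E-1), 55,477 (E-2), 45,916 (E-3), 42,425 (F-1), 41,199 (F-2), 38,800 (G-1), 38,035 (G-2)
Next rejected bid: $36,095 (not a price — pay-as-bid).
Each winning unit pays its own bid.
Revenue = 57,430 + 55,477 + 45,916 + 42,425 + 41,199 + 38,800 + 38,035 = $319,282.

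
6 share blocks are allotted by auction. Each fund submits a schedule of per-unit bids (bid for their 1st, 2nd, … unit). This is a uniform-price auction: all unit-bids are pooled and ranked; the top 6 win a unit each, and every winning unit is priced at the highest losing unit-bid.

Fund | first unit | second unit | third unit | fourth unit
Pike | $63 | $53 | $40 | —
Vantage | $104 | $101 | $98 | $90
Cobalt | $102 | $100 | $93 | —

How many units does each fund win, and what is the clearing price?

Cobalt 3, Vantage 3; clearing price $90

Merging the schedules and taking the best 6: 104 (Vantage-1), 102 (Cobalt-1), 101 (Vantage-2), 100 (Cobalt-2), 98 (Vantage-3), 93 (Cobalt-3)
Highest rejected unit-bid = $90.
Allocation: Cobalt 3, Vantage 3.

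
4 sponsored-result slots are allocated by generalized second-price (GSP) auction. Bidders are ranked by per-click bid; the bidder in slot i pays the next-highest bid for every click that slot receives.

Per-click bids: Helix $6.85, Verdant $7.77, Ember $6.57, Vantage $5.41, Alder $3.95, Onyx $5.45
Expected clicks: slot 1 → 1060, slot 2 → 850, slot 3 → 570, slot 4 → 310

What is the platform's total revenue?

Total revenue: $17629.10

Ranked by bid: $7.77 (Verdant) > $6.85 (Helix) > $6.57 (Ember) > $5.45 (Onyx) > $5.41 (Vantage) > …
Slot 1: Verdant pays $6.85 × 1060 = $7261.00
Slot 2: Helix pays $6.57 × 850 = $5584.50
Slot 3: Ember pays $5.45 × 570 = $3106.50
Slot 4: Onyx pays $5.41 × 310 = $1677.10
Total = $17629.10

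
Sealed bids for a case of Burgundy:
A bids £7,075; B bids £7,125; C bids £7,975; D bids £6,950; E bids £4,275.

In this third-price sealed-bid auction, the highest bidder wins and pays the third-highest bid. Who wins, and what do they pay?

C pays £7,075

Rule: the highest bidder wins and pays the third-highest bid.
Sorting bids: 7,975 (C) > 7,125 (B) > 7,075 (A) > 6,950 (D) > 4,275 (E)
C wins; payment is bid #3 in the ranking = £7,075.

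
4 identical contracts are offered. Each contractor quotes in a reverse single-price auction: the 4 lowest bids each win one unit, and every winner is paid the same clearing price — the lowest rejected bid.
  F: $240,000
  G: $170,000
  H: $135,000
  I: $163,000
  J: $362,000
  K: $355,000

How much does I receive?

I is paid $355,000

Ordering the bids: 135,000 (H), 163,000 (I), 170,000 (G), 240,000 (F), 355,000 (K), 362,000 (J)
Winners (4 units): H, I, G, F.
First losing bid is K's $355,000, which sets the uniform price.
I wins → is paid $355,000.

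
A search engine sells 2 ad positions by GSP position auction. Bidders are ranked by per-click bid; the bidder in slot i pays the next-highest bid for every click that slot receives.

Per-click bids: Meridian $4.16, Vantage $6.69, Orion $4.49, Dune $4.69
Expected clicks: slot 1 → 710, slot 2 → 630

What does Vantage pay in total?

Vantage pays $3329.90

Sorting advertisers: $6.69 (Vantage) > $4.69 (Dune) > $4.49 (Orion) > …
Vantage holds slot 1 → pays next bid $4.69 × 710 clicks = $3329.90.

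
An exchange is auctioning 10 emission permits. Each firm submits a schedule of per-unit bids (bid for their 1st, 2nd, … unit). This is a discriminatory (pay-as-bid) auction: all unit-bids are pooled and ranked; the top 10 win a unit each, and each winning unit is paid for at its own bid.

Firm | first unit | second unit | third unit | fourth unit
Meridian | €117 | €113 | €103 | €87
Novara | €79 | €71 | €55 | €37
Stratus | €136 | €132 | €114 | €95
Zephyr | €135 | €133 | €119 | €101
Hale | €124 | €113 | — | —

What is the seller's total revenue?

All unit-bids, highest first — top 10: 136 (Stratus-1), 135 (Zephyr-1), 133 (Zephyr-2), 132 (Stratus-2), 124 (Hale-1), 119 (Zephyr-3), 117 (Meridian-1), 114 (Stratus-3), 113 (Meridian-2), 113 (Hale-2)
Next rejected bid: €103 (not a price — pay-as-bid).
Each winning unit pays its own bid.
Revenue = 136 + 135 + 133 + 132 + 124 + 119 + 117 + 114 + 113 + 113 = €1,236.

Total revenue: €1,236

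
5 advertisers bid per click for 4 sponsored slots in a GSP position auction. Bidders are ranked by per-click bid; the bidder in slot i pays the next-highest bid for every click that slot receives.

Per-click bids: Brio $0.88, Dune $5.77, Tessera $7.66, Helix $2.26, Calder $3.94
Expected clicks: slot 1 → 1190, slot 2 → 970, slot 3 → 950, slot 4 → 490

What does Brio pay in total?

Brio pays $0.00

Sorting advertisers: $7.66 (Tessera) > $5.77 (Dune) > $3.94 (Calder) > $2.26 (Helix) > $0.88 (Brio)
Brio ranks below slot 4 → no slot, pays nothing.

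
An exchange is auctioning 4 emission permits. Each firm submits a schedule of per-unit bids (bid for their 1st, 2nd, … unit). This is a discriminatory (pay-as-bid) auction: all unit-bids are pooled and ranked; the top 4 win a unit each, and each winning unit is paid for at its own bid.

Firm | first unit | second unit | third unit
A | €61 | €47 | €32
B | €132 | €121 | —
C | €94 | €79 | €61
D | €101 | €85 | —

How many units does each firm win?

B 2, C 1, D 1

All unit-bids, highest first — top 4: 132 (B-1), 121 (B-2), 101 (D-1), 94 (C-1)
Next rejected bid: €85 (not a price — pay-as-bid).
Allocation: B 2, C 1, D 1.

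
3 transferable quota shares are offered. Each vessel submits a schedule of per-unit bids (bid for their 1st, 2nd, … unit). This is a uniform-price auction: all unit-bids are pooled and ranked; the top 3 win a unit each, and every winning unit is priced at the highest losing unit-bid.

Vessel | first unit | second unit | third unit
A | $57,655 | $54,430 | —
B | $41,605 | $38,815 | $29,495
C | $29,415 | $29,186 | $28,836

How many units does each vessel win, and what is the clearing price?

Pooled unit-bids ranked (top 3): 57,655 (A-1), 54,430 (A-2), 41,605 (B-1)
Highest rejected unit-bid = $38,815.
Allocation: A 2, B 1.

A 2, B 1; clearing price $38,815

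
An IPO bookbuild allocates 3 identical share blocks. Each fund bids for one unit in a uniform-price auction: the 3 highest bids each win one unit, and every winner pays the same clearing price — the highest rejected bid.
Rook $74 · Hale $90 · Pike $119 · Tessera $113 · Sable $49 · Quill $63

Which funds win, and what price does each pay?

Ordering the bids: 119 (Pike), 113 (Tessera), 90 (Hale), 74 (Rook), 63 (Quill), …
Winners (3 units): Pike, Tessera, Hale.
Clearing price = highest rejected bid = $74.

Pike, Tessera, Hale; each pays $74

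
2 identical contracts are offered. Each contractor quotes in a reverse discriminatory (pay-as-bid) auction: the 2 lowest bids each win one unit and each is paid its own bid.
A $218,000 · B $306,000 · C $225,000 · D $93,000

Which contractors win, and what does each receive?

D $93,000, A $218,000

Bids ranked low→high: 93,000 (D), 218,000 (A), 225,000 (C), 306,000 (B)
Lowest 2: D, A.
Each winner is paid its own bid: D $93,000, A $218,000.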